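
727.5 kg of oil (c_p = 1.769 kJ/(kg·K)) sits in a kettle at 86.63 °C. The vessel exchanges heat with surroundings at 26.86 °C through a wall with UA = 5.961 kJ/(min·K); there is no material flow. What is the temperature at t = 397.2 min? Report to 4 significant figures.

M c_p dT/dt = −UA(T − T_amb).
dT/dt = (T_ss − T)/τ with T_ss = T_amb = 26.8600 °C, τ = M c_p/UA = 727.5·1.769/5.961 = 215.895 min.
Integrating: T(t) = T_ss + (T₀ − T_ss) e^(−t/τ).
T(397.2) = 26.8600 + (59.7700)·0.158851 = 36.3545 °C.

36.35 °C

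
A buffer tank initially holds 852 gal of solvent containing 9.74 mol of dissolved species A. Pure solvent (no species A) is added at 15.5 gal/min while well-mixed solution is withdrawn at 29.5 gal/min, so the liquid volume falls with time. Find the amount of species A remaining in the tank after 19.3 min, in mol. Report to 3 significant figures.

4.36 mol

Total volume: dV/dt = Q_in − Q_out = -14.000 gal/min, so V(t) = 852 − 14.000 t and V(19.3) = 581.80 gal.
Species balance (pure solvent in): dm/dt = −Q_out · m/V(t).
dm/m = −Q_out dt/(V₀ − 14.000 t); integrating gives ln(m/m₀) = −(Q_out/(Q_in−Q_out)) ln(V/V₀).
m = m₀ (V₀/V)^(Q_out/(Q_in−Q_out)) = 9.74 × (852/581.80)^(-2.1071) = 4.3599 mol.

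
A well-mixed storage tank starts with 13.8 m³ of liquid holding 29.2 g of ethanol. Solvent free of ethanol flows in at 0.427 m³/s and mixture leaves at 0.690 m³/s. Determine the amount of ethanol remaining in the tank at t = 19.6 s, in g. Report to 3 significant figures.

Total volume: dV/dt = Q_in − Q_out = -0.26300 m³/s, so V(t) = 13.8 − 0.26300 t and V(19.6) = 8.6452 m³.
Solute balance: dm/dt = 0 − Q_out C = −Q_out m/V(t).
Separate: dm/m = −Q_out dt/V(t) ⇒ ln(m/m₀) = −(Q_out/(Q_in−Q_out)) ln(V/V₀).
m = m₀ (V₀/V)^(Q_out/(Q_in−Q_out)) = 29.2 × (13.8/8.6452)^(-2.6236) = 8.5610 g.

8.56 g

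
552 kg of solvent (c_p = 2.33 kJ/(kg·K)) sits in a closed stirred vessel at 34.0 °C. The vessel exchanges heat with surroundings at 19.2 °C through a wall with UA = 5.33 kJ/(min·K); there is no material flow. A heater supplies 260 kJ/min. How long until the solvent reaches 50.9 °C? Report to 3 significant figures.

Unsteady energy balance on the tank contents: M c_p dT/dt = −UA(T − T_amb) + Q̇.
τ = M c_p/UA = 241.31 min; T_ss = T_amb + Q̇/UA = 19.2 + 260/5.33 = 67.980 °C.
T(t) = T_ss + (T₀ − T_ss)e^(−t/τ); set T = 50.9:
t = −τ ln[(T − T_ss)/(T₀ − T_ss)] = −241.31 · ln(0.50266) = 165.98 min.

166 min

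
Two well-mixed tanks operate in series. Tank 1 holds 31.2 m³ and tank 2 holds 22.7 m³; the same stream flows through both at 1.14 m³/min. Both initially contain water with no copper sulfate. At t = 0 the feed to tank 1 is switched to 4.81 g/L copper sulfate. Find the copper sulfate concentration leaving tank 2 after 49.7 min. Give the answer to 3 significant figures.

3.00 g/L

Species balance on tank i: dCᵢ/dt = (Cᵢ₋₁ − Cᵢ)/τᵢ with τᵢ = Vᵢ/Q.
τ₁ = 31.2/1.14 = 27.368 min; τ₂ = 22.7/1.14 = 19.912 min.
Tank 1: C₁ = C_in(1 − e^(−t/τ₁)). Tank 2 (τ₁ ≠ τ₂): C₂ = C_in[1 − (τ₁ e^(−t/τ₁) − τ₂ e^(−t/τ₂))/(τ₁ − τ₂)].
At t = 49.7: e^(−t/τ₁) = 0.16268, e^(−t/τ₂) = 0.082418.
C₂ = 4.81·[1 − (27.368·0.16268 − 19.912·0.082418)/(7.4561)] = 4.81·0.62297 = 2.9965 g/L.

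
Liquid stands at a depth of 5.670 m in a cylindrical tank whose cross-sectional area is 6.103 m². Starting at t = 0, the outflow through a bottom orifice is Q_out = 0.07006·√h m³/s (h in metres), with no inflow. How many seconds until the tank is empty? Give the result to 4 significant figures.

414.9 s

With no inflow, A dh/dt = −0.07006 √h.
Separate and integrate: 2(√h − √h₀) = −(0.07006/A) t.
Tank is empty when √h = 0: t_empty = 2A√h₀/0.07006.
t_empty = 2·6.103·√5.670/0.07006 = 12.2060·2.38118/0.07006 = 414.854 s.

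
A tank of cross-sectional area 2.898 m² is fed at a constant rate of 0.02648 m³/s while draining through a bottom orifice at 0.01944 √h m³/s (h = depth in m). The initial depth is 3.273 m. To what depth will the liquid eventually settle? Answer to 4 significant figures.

Unsteady balance on liquid volume: A dh/dt = Q_in − 0.01944 √h. At steady state dh/dt = 0:
Q_in = 0.01944 √h_ss ⇒ √h_ss = 0.02648/0.01944 = 1.36214.
h_ss = 1.36214² = 1.85543 m. (Since h₀ = 3.273 m > h_ss, the level will fall toward this value.)

1.855 m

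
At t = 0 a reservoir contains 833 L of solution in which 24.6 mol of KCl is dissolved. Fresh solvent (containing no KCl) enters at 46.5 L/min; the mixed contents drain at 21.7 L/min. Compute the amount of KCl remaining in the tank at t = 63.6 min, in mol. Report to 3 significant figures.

Let m(t) be the amount of KCl. Volume: V(t) = V₀ + (Q_in − Q_out) t = 833 + 24.800 t; V(63.6) = 2410.3 L.
Species balance (pure solvent in): dm/dt = −Q_out · m/V(t).
Separate: dm/m = −Q_out dt/V(t) ⇒ ln(m/m₀) = −(Q_out/(Q_in−Q_out)) ln(V/V₀).
m = m₀ (V₀/V)^(Q_out/(Q_in−Q_out)) = 24.6 × (833/2410.3)^(0.87500) = 9.7094 mol.

9.71 mol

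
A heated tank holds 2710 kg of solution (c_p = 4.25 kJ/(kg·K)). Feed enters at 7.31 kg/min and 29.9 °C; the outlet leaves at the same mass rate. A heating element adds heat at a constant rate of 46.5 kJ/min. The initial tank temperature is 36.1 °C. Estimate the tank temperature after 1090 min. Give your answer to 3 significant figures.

M c_p dT/dt = ṁ c_p (T_in − T) + Q̇.
Rearrange: dT/dt = (T_ss − T)/τ with τ = M/ṁ = 370.73 min and T_ss = T_in + Q̇/(ṁ c_p) = 31.397 °C.
Solution: T(t) = T_ss + (T₀ − T_ss) e^(−t/τ).
T(1090) = 31.397 + (4.7033)·e^(−1090/370.73) = 31.397 + (4.7033)·0.052856 = 31.645 °C.

31.6 °C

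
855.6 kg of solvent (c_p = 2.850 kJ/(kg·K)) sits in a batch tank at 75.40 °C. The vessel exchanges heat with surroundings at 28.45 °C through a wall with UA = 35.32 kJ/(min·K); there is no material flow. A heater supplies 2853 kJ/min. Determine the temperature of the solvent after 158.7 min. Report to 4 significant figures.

Lumped-capacitance energy balance: M c_p dT/dt = UA(T_amb − T) + Q̇.
dT/dt = (T_ss − T)/τ with T_ss = T_amb + Q̇/UA = 28.45 + 2853/35.32 = 109.226 °C, τ = M c_p/UA = 855.6·2.850/35.32 = 69.0391 min.
Solution: T(t) = T_ss + (T₀ − T_ss) e^(−t/τ).
T(158.7) = 109.226 + (-33.8258)·0.100389 = 105.830 °C.

105.8 °C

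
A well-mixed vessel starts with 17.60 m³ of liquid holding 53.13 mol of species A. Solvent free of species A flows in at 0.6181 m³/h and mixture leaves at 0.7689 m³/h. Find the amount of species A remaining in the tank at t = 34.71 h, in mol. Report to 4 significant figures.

Let m(t) be the amount of species A. Volume: V(t) = V₀ + (Q_in − Q_out) t = 17.60 − 0.150800 t; V(34.71) = 12.3657 m³.
Solute balance: dm/dt = 0 − Q_out C = −Q_out m/V(t).
Separate: dm/m = −Q_out dt/V(t) ⇒ ln(m/m₀) = −(Q_out/(Q_in−Q_out)) ln(V/V₀).
m = m₀ (V₀/V)^(Q_out/(Q_in−Q_out)) = 53.13 × (17.60/12.3657)^(-5.09881) = 8.78475 mol.

8.785 mol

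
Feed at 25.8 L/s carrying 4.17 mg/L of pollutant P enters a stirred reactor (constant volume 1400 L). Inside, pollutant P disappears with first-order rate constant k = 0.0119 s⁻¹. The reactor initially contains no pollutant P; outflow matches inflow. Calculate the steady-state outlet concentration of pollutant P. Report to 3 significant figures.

V dC/dt = Q(C_in − C) − k V C.
Steady state (dC/dt = 0): C_ss = Q C_in/(Q + kV) = C_in/(1 + kV/Q).
C_ss = 25.8·4.17/(25.8 + 0.0119·1400) = 107.59/42.460 = 2.5338 mg/L.

2.53 mg/L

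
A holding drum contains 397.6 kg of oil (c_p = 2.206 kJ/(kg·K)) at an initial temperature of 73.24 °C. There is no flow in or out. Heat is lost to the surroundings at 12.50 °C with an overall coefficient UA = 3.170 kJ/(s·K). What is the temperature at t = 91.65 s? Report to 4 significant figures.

56.11 °C

First-law balance (no shaft work): M c_p dT/dt = −UA(T − T_amb).
dT/dt = (T_ss − T)/τ with T_ss = T_amb = 12.5000 °C, τ = M c_p/UA = 397.6·2.206/3.170 = 276.689 s.
T approaches T_ss exponentially: T(t) = T_ss + (T₀ − T_ss) e^(−t/τ).
T(91.65) = 12.5000 + (60.7400)·0.718034 = 56.1134 °C.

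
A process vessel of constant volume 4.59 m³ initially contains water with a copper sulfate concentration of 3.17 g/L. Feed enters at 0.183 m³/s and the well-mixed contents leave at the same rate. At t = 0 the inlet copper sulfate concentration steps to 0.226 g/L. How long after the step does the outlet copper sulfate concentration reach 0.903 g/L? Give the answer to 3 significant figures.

Species balance on the tank: V dC/dt = Q(C_in − C), so τ = V/Q = 25.082 s.
C(t) = C_in + (C₀ − C_in) e^(−t/τ). Set C = 0.903 and solve for t:
e^(−t/τ) = (C − C_in)/(C₀ − C_in) = (0.903 − 0.226)/(3.17 − 0.226) = 0.22996
t = −τ ln(…) = 25.082 × 1.4699 = 36.867 s.

36.9 s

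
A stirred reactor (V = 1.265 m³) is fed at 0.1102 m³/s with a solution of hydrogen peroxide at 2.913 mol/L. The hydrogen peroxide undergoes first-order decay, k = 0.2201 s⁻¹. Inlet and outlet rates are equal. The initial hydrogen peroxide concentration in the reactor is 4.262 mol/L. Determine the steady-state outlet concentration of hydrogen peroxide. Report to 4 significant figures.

0.8260 mol/L

Species balance: V dC/dt = Q C_in − Q C − k V C.
Steady state (dC/dt = 0): C_ss = Q C_in/(Q + kV) = C_in/(1 + kV/Q).
C_ss = 0.1102·2.913/(0.1102 + 0.2201·1.265) = 0.321013/0.388626 = 0.826018 mol/L.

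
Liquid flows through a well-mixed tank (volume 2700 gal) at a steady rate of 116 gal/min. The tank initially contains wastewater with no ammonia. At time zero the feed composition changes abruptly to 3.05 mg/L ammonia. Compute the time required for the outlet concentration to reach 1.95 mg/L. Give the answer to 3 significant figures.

Transient balance on the dissolved component: V dC/dt = Q(C_in − C), so τ = V/Q = 23.276 min.
C(t) = C_in + (C₀ − C_in) e^(−t/τ). Set C = 1.95 and solve for t:
e^(−t/τ) = (C − C_in)/(C₀ − C_in) = (1.95 − 3.05)/(0 − 3.05) = 0.36066
t = −τ ln(…) = 23.276 × 1.0198 = 23.737 min.

23.7 min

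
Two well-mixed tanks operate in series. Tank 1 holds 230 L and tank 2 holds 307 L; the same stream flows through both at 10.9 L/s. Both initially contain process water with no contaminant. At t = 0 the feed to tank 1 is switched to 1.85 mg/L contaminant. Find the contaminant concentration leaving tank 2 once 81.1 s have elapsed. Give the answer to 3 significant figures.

Species balance on tank i: dCᵢ/dt = (Cᵢ₋₁ − Cᵢ)/τᵢ with τᵢ = Vᵢ/Q.
τ₁ = 230/10.9 = 21.101 s; τ₂ = 307/10.9 = 28.165 s.
Tank 1: C₁ = C_in(1 − e^(−t/τ₁)). Tank 2 (τ₁ ≠ τ₂): C₂ = C_in[1 − (τ₁ e^(−t/τ₁) − τ₂ e^(−t/τ₂))/(τ₁ − τ₂)].
At t = 81.1: e^(−t/τ₁) = 0.021420, e^(−t/τ₂) = 0.056166.
C₂ = 1.85·[1 − (21.101·0.021420 − 28.165·0.056166)/(-7.0642)] = 1.85·0.84005 = 1.5541 mg/L.

1.55 mg/L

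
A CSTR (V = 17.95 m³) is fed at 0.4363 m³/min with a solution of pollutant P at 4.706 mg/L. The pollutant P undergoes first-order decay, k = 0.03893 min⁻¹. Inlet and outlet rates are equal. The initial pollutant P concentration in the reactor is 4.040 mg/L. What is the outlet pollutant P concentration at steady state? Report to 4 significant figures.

1.809 mg/L

Accumulation = in − out − consumed: V dC/dt = Q C_in − Q C − k V C.
At steady state: 0 = Q C_in − (Q + kV) C_ss, so C_ss = Q C_in/(Q + kV).
C_ss = 0.4363·4.706/(0.4363 + 0.03893·17.95) = 2.05323/1.13509 = 1.80886 mg/L.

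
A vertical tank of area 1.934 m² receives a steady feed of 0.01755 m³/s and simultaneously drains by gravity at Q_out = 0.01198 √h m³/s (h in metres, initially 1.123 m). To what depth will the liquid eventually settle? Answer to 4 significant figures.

2.146 m

Accumulation of liquid (constant cross-section A): A dh/dt = Q_in − 0.01198 √h. At steady state dh/dt = 0:
Q_in = 0.01198 √h_ss ⇒ √h_ss = 0.01755/0.01198 = 1.46494.
h_ss = 1.46494² = 2.14605 m. (Since h₀ = 1.123 m < h_ss, the level will rise toward this value.)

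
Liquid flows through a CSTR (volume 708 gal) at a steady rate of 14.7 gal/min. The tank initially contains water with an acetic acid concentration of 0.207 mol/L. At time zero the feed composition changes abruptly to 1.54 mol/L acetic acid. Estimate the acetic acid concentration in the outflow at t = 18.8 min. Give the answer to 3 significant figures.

Unsteady species balance (constant V, well mixed): V dC/dt = Q(C_in − C).
Time constant τ = V/Q = 708/14.7 = 48.163 min.
Integrating: C(t) = C_in + (C₀ − C_in) e^(−t/τ).
C(18.8) = 1.54 + (0.207 − 1.54)·e^(−18.8/48.163) = 1.54 + (-1.3330)·0.67683 = 0.63779 mol/L.

0.638 mol/L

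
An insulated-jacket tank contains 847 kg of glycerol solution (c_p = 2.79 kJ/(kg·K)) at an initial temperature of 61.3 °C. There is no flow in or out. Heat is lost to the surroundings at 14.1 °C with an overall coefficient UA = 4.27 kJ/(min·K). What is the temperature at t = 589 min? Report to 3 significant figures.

M c_p dT/dt = −UA(T − T_amb).
dT/dt = (T_ss − T)/τ with T_ss = T_amb = 14.100 °C, τ = M c_p/UA = 847·2.79/4.27 = 553.43 min.
This is linear first-order; T(t) = T_ss + (T₀ − T_ss) e^(−t/τ).
T(589) = 14.100 + (47.200)·0.34498 = 30.383 °C.

30.4 °C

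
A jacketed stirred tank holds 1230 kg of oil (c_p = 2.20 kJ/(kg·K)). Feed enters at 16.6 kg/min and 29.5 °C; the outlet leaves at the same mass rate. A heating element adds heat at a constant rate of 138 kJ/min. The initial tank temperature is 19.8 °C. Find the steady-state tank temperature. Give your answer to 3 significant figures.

33.3 °C

M c_p dT/dt = ṁ c_p (T_in − T) + Q̇.
At steady state dT/dt = 0 ⇒ T_ss = T_in + Q̇/(ṁ c_p) = 29.5 + 138/(16.6·2.20) = 33.279 °C.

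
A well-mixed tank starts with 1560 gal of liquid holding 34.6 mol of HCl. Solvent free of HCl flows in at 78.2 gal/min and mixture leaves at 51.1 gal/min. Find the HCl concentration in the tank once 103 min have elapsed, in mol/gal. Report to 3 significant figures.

0.00115 mol/gal

Total volume: dV/dt = Q_in − Q_out = 27.100 gal/min, so V(t) = 1560 + 27.100 t and V(103) = 4351.3 gal.
Solute balance: dm/dt = 0 − Q_out C = −Q_out m/V(t).
dm/m = −Q_out dt/(V₀ + 27.100 t); integrating gives ln(m/m₀) = −(Q_out/(Q_in−Q_out)) ln(V/V₀).
m = m₀ (V₀/V)^(Q_out/(Q_in−Q_out)) = 34.6 × (1560/4351.3)^(1.8856) = 5.0009 mol.
C = m/V = 5.0009/4351.3 = 0.0011493 mol/gal.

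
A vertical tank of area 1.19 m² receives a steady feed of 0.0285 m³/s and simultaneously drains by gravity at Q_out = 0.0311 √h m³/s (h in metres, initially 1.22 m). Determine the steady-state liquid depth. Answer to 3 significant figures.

0.840 m

Mass balance (ρ constant): A dh/dt = Q_in − 0.0311 √h. At steady state dh/dt = 0:
Q_in = 0.0311 √h_ss ⇒ √h_ss = 0.0285/0.0311 = 0.91640.
h_ss = 0.91640² = 0.83979 m. (Since h₀ = 1.22 m > h_ss, the level will fall toward this value.)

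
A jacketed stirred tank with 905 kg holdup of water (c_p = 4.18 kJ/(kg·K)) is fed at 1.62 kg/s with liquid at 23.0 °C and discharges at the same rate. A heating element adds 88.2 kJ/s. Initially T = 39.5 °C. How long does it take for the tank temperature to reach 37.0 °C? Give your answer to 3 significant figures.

M c_p dT/dt = ṁ c_p (T_in − T) + Q̇.
τ = M/ṁ = 558.64 s; T_ss = T_in + Q̇/(ṁ c_p) = 36.025 °C.
T(t) = T_ss + (T₀ − T_ss) e^(−t/τ). Set T = 37.0:
e^(−t/τ) = (37.0 − 36.025)/(39.5 − 36.025) = 0.28058
t = −558.64 · ln(0.28058) = 709.98 s.

710 s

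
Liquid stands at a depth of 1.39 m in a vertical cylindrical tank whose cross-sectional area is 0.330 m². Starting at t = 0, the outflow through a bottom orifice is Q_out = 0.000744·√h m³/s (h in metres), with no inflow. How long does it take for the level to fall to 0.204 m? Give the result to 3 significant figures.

With no inflow, A dh/dt = −0.000744 √h.
∫ h^(−1/2) dh = −(0.000744/A) ∫ dt, giving 2√h = 2√h₀ − (0.000744/A) t.
t = 2A(√h₀ − √h)/0.000744 = 2·0.330·(√1.39 − √0.204)/0.000744
  = 0.66000 × (1.1790 − 0.45166) / 0.000744 = 645.20 s.

645 s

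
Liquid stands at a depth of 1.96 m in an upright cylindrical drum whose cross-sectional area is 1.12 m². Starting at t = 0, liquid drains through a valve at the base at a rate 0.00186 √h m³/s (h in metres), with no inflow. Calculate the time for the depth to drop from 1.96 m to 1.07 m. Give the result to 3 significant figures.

With no inflow, A dh/dt = −0.00186 √h.
This is separable: 2 d(√h)/dt = −0.00186/A, so √h = √h₀ − (0.00186/(2A)) t.
t = 2A(√h₀ − √h)/0.00186 = 2·1.12·(√1.96 − √1.07)/0.00186
  = 2.2400 × (1.4000 − 1.0344) / 0.00186 = 440.28 s.

440 s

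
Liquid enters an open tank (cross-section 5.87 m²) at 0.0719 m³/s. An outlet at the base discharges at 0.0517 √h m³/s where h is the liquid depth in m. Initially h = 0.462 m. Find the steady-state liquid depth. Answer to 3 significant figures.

1.93 m

Volume balance on the tank: A dh/dt = Q_in − 0.0517 √h. At steady state dh/dt = 0:
Q_in = 0.0517 √h_ss ⇒ √h_ss = 0.0719/0.0517 = 1.3907.
h_ss = 1.3907² = 1.9341 m. (Since h₀ = 0.462 m < h_ss, the level will rise toward this value.)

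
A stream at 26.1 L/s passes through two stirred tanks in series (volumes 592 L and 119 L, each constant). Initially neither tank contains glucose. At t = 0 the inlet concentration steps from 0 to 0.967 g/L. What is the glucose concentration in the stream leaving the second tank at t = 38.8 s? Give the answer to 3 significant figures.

Each tank obeys Vᵢ dCᵢ/dt = Q(Cᵢ₋₁ − Cᵢ), so τᵢ = Vᵢ/Q.
τ₁ = 592/26.1 = 22.682 s; τ₂ = 119/26.1 = 4.5594 s.
Tank 1: C₁ = C_in(1 − e^(−t/τ₁)). Tank 2 (τ₁ ≠ τ₂): C₂ = C_in[1 − (τ₁ e^(−t/τ₁) − τ₂ e^(−t/τ₂))/(τ₁ − τ₂)].
At t = 38.8: e^(−t/τ₁) = 0.18076, e^(−t/τ₂) = 0.00020146.
C₂ = 0.967·[1 − (22.682·0.18076 − 4.5594·0.00020146)/(18.123)] = 0.967·0.77382 = 0.74828 g/L.

0.748 g/L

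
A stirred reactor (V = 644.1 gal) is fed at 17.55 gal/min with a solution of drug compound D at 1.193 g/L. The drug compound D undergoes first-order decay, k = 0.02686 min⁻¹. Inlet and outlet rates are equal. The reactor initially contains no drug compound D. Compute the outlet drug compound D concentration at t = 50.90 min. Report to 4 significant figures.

0.5625 g/L

V dC/dt = Q(C_in − C) − k V C.
This is linear with rate a = Q/V + k = 0.0541073 min⁻¹.
C_ss = Q C_in/(Q + kV) = 0.600770 g/L; C(t) = C_ss + (C₀ − C_ss) e^(−a t).
C(50.90) = 0.600770 + (-0.600770)·e^(−0.0541073·50.90) = 0.600770 + (-0.600770)·0.0636687 = 0.562520 g/L.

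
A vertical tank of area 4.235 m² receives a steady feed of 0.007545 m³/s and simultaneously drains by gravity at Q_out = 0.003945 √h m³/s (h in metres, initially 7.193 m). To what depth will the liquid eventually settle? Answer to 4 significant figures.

A dh/dt = Q_in − 0.003945 √h. Steady state requires inflow = outflow:
Q_in = 0.003945 √h_ss ⇒ √h_ss = 0.007545/0.003945 = 1.91255.
h_ss = 1.91255² = 3.65784 m. (Since h₀ = 7.193 m > h_ss, the level will fall toward this value.)

3.658 m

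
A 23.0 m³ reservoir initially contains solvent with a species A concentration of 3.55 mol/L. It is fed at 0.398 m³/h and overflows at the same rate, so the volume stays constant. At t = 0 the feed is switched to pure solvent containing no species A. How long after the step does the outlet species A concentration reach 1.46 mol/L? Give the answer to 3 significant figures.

Mass balance on the solute (V constant): V dC/dt = Q(C_in − C), so τ = V/Q = 57.789 h.
C(t) = C_in + (C₀ − C_in) e^(−t/τ). Set C = 1.46 and solve for t:
e^(−t/τ) = (C − C_in)/(C₀ − C_in) = (1.46 − 0)/(3.55 − 0) = 0.41127
t = −τ ln(…) = 57.789 × 0.88851 = 51.346 h.

51.3 h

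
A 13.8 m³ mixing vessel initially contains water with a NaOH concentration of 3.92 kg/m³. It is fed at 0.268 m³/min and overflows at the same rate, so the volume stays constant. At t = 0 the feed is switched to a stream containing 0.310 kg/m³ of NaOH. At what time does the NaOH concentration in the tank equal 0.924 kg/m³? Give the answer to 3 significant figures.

91.2 min

Species balance: V dC/dt = Q(C_in − C) ⇒ τ = V/Q = 51.493 min.
C(t) = C_in + (C₀ − C_in) e^(−t/τ). Set C = 0.924 and solve for t:
e^(−t/τ) = (C − C_in)/(C₀ − C_in) = (0.924 − 0.310)/(3.92 − 0.310) = 0.17008
t = −τ ln(…) = 51.493 × 1.7715 = 91.217 min.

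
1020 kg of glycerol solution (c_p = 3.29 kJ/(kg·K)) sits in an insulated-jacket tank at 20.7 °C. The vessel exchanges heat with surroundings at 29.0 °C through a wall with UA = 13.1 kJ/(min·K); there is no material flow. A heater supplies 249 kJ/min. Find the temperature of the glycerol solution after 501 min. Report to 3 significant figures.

44.1 °C

First-law balance (no shaft work): M c_p dT/dt = −UA(T − T_amb) + Q̇.
dT/dt = (T_ss − T)/τ with T_ss = T_amb + Q̇/UA = 29.0 + 249/13.1 = 48.008 °C, τ = M c_p/UA = 1020·3.29/13.1 = 256.17 min.
Solution: T(t) = T_ss + (T₀ − T_ss) e^(−t/τ).
T(501) = 48.008 + (-27.308)·0.14146 = 44.145 °C.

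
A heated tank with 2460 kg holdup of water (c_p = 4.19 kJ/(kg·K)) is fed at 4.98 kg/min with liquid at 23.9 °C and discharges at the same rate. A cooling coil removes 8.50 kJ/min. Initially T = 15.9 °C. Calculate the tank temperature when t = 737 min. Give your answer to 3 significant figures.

Unsteady energy balance on the tank contents: M c_p dT/dt = ṁ c_p (T_in − T) − 8.50.
τ = M/ṁ = 493.98 min; T_ss = T_in − Q̇/(ṁ c_p) = 23.9 − 8.50/(4.98·4.19) = 23.493 °C.
T approaches T_ss exponentially: T(t) = T_ss + (T₀ − T_ss) e^(−t/τ).
T(737) = 23.493 + (-7.5926)·e^(−737/493.98) = 23.493 + (-7.5926)·0.22493 = 21.785 °C.

21.8 °C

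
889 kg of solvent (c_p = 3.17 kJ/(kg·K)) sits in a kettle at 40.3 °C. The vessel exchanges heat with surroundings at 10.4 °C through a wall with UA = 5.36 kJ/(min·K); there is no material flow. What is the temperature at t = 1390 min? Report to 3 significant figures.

Lumped-capacitance energy balance: M c_p dT/dt = UA(T_amb − T).
dT/dt = (T_ss − T)/τ with T_ss = T_amb = 10.400 °C, τ = M c_p/UA = 889·3.17/5.36 = 525.77 min.
This is linear first-order; T(t) = T_ss + (T₀ − T_ss) e^(−t/τ).
T(1390) = 10.400 + (29.900)·0.071095 = 12.526 °C.

12.5 °C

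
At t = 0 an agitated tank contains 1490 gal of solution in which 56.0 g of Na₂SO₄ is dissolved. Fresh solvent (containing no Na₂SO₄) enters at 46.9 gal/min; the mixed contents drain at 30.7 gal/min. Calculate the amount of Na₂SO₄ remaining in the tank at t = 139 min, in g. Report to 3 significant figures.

Let m(t) be the amount of Na₂SO₄. Volume: V(t) = V₀ + (Q_in − Q_out) t = 1490 + 16.200 t; V(139) = 3741.8 gal.
Solute balance: dm/dt = 0 − Q_out C = −Q_out m/V(t).
dm/m = −Q_out dt/(V₀ + 16.200 t); integrating gives ln(m/m₀) = −(Q_out/(Q_in−Q_out)) ln(V/V₀).
m = m₀ (V₀/V)^(Q_out/(Q_in−Q_out)) = 56.0 × (1490/3741.8)^(1.8951) = 9.7806 g.

9.78 g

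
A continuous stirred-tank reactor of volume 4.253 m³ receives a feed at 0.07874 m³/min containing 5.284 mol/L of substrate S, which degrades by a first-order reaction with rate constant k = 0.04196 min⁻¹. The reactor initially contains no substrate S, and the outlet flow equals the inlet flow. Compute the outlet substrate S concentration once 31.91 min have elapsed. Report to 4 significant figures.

1.383 mol/L

Species balance: V dC/dt = Q C_in − Q C − k V C.
This is linear with rate a = Q/V + k = 0.0604740 min⁻¹.
C_ss = Q C_in/(Q + kV) = 1.61769 mol/L; C(t) = C_ss + (C₀ − C_ss) e^(−a t).
C(31.91) = 1.61769 + (-1.61769)·e^(−0.0604740·31.91) = 1.61769 + (-1.61769)·0.145188 = 1.38282 mol/L.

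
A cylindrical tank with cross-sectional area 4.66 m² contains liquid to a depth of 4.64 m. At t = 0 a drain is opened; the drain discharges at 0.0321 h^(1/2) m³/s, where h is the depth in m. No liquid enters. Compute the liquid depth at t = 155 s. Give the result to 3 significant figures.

Unsteady balance on liquid volume: A dh/dt = −0.0321 √h.
Separate and integrate: 2(√h − √h₀) = −(0.0321/A) t.
√h = √4.64 − 0.0321·155/(2·4.66) = 2.1541 − 0.53385 = 1.6202.
h = 1.6202² = 2.6251 m.

2.63 m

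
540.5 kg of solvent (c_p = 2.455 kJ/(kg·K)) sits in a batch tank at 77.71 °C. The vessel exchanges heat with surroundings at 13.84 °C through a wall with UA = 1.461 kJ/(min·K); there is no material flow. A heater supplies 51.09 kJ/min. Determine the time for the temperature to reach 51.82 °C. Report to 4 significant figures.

Lumped-capacitance energy balance: M c_p dT/dt = UA(T_amb − T) + Q̇.
τ = M c_p/UA = 908.232 min; T_ss = T_amb + Q̇/UA = 13.84 + 51.09/1.461 = 48.8092 °C.
T(t) = T_ss + (T₀ − T_ss)e^(−t/τ); set T = 51.82:
t = −τ ln[(T − T_ss)/(T₀ − T_ss)] = −908.232 · ln(0.104177) = 2054.12 min.

2054 min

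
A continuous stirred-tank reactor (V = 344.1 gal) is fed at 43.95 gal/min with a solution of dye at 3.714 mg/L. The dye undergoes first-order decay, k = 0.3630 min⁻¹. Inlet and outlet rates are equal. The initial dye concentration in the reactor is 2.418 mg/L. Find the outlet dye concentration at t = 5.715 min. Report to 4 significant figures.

1.055 mg/L

Species balance: V dC/dt = Q C_in − Q C − k V C.
This is linear with rate a = Q/V + k = 0.490724 min⁻¹.
C_ss = Q C_in/(Q + kV) = 0.966670 mg/L; C(t) = C_ss + (C₀ − C_ss) e^(−a t).
C(5.715) = 0.966670 + (1.45133)·e^(−0.490724·5.715) = 0.966670 + (1.45133)·0.0605376 = 1.05453 mg/L.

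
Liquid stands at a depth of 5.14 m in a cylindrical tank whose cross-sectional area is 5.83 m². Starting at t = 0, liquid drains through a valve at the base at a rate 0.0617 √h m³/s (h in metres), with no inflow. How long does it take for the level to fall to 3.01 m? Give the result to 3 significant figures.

A dh/dt = −Q_out = −0.0617 √h.
Separate and integrate: 2(√h − √h₀) = −(0.0617/A) t.
t = 2A(√h₀ − √h)/0.0617 = 2·5.83·(√5.14 − √3.01)/0.0617
  = 11.660 × (2.2672 − 1.7349) / 0.0617 = 100.58 s.

101 s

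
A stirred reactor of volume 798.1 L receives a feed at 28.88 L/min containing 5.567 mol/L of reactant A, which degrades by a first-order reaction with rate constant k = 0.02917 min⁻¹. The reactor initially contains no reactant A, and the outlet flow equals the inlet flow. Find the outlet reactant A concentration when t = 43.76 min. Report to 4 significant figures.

V dC/dt = Q(C_in − C) − k V C.
dC/dt = (Q/V) C_in − (Q/V + k) C; effective rate a = Q/V + k = 0.0361859 + 0.02917 = 0.0653559 min⁻¹.
C_ss = Q C_in/(Q + kV) = 3.08231 mol/L; C(t) = C_ss + (C₀ − C_ss) e^(−a t).
C(43.76) = 3.08231 + (-3.08231)·e^(−0.0653559·43.76) = 3.08231 + (-3.08231)·0.0572701 = 2.90578 mol/L.

2.906 mol/L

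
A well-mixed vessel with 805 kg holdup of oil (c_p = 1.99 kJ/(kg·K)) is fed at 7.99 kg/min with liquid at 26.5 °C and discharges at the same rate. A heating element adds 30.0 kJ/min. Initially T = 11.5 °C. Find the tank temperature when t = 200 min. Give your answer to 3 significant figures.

Energy balance: M c_p dT/dt = ṁ c_p (T_in − T) + 30.0.
τ = M/ṁ = 100.75 min; T_ss = T_in + Q̇/(ṁ c_p) = 26.5 + 30.0/(7.99·1.99) = 28.387 °C.
Solution: T(t) = T_ss + (T₀ − T_ss) e^(−t/τ).
T(200) = 28.387 + (-16.887)·e^(−200/100.75) = 28.387 + (-16.887)·0.13737 = 26.067 °C.

26.1 °C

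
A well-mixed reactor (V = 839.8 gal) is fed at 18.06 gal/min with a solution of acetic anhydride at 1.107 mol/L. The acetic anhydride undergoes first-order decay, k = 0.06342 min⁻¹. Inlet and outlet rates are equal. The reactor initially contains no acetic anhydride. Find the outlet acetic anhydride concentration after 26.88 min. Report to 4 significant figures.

0.2517 mol/L

Accumulation = in − out − consumed: V dC/dt = Q C_in − Q C − k V C.
dC/dt = (Q/V) C_in − (Q/V + k) C; effective rate a = Q/V + k = 0.0215051 + 0.06342 = 0.0849251 min⁻¹.
C_ss = Q C_in/(Q + kV) = 0.280320 mol/L; C(t) = C_ss + (C₀ − C_ss) e^(−a t).
C(26.88) = 0.280320 + (-0.280320)·e^(−0.0849251·26.88) = 0.280320 + (-0.280320)·0.102000 = 0.251727 mol/L.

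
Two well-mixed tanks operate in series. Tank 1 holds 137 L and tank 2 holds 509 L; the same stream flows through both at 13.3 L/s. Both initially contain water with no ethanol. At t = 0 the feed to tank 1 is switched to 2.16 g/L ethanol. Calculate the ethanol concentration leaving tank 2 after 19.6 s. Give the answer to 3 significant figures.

Each tank obeys Vᵢ dCᵢ/dt = Q(Cᵢ₋₁ − Cᵢ), so τᵢ = Vᵢ/Q.
τ₁ = 137/13.3 = 10.301 s; τ₂ = 509/13.3 = 38.271 s.
Tank 1: C₁ = C_in(1 − e^(−t/τ₁)). Tank 2 (τ₁ ≠ τ₂): C₂ = C_in[1 − (τ₁ e^(−t/τ₁) − τ₂ e^(−t/τ₂))/(τ₁ − τ₂)].
At t = 19.6: e^(−t/τ₁) = 0.14915, e^(−t/τ₂) = 0.59921.
C₂ = 2.16·[1 − (10.301·0.14915 − 38.271·0.59921)/(-27.970)] = 2.16·0.23504 = 0.50769 g/L.

0.508 g/L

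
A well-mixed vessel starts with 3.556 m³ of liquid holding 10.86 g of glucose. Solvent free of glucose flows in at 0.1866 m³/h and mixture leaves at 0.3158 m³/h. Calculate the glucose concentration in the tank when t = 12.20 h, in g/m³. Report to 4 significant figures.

Total volume: dV/dt = Q_in − Q_out = -0.129200 m³/h, so V(t) = 3.556 − 0.129200 t and V(12.20) = 1.97976 m³.
Species balance (pure solvent in): dm/dt = −Q_out · m/V(t).
Separate: dm/m = −Q_out dt/V(t) ⇒ ln(m/m₀) = −(Q_out/(Q_in−Q_out)) ln(V/V₀).
m = m₀ (V₀/V)^(Q_out/(Q_in−Q_out)) = 10.86 × (3.556/1.97976)^(-2.44427) = 2.59496 g.
C = m/V = 2.59496/1.97976 = 1.31075 g/m³.

1.311 g/m³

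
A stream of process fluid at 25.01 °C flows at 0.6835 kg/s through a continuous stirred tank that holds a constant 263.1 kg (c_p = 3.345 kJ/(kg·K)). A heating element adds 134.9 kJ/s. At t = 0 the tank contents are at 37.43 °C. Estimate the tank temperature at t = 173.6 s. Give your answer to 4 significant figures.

M c_p dT/dt = ṁ c_p (T_in − T) + Q̇.
τ = M/ṁ = 384.931 s; T_ss = T_in + Q̇/(ṁ c_p) = 25.01 + 134.9/(0.6835·3.345) = 84.0134 °C.
Solution: T(t) = T_ss + (T₀ − T_ss) e^(−t/τ).
T(173.6) = 84.0134 + (-46.5834)·e^(−173.6/384.931) = 84.0134 + (-46.5834)·0.636997 = 54.3399 °C.

54.34 °C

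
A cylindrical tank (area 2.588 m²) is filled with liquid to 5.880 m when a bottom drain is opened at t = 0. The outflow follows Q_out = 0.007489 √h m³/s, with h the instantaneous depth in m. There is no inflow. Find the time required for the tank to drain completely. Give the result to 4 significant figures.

1676 s

With no inflow, A dh/dt = −0.007489 √h.
∫ h^(−1/2) dh = −(0.007489/A) ∫ dt, giving 2√h = 2√h₀ − (0.007489/A) t.
Set h = 0: 2√h₀ = (0.007489/A) t_empty ⇒ t_empty = 2A√h₀/0.007489.
t_empty = 2·2.588·√5.880/0.007489 = 5.17600·2.42487/0.007489 = 1675.94 s.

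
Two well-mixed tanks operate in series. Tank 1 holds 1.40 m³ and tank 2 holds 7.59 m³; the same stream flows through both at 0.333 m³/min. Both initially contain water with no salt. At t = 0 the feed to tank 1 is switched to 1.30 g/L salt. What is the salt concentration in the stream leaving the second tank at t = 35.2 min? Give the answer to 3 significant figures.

Time constants: τᵢ = Vᵢ/Q for each well-mixed tank.
τ₁ = 1.40/0.333 = 4.2042 min; τ₂ = 7.59/0.333 = 22.793 min.
Solving the cascade with C₁(0)=C₂(0)=0 gives C₂(t) = C_in[1 − (τ₁ e^(−t/τ₁) − τ₂ e^(−t/τ₂))/(τ₁ − τ₂)].
At t = 35.2: e^(−t/τ₁) = 0.00023112, e^(−t/τ₂) = 0.21345.
C₂ = 1.30·[1 − (4.2042·0.00023112 − 22.793·0.21345)/(-18.589)] = 1.30·0.73832 = 0.95982 g/L.

0.960 g/L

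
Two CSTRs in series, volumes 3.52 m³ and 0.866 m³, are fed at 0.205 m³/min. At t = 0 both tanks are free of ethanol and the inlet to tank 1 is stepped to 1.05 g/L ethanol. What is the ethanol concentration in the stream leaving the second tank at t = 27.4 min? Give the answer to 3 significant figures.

Each tank obeys Vᵢ dCᵢ/dt = Q(Cᵢ₋₁ − Cᵢ), so τᵢ = Vᵢ/Q.
τ₁ = 3.52/0.205 = 17.171 min; τ₂ = 0.866/0.205 = 4.2244 min.
Solving the cascade with C₁(0)=C₂(0)=0 gives C₂(t) = C_in[1 − (τ₁ e^(−t/τ₁) − τ₂ e^(−t/τ₂))/(τ₁ − τ₂)].
At t = 27.4: e^(−t/τ₁) = 0.20276, e^(−t/τ₂) = 0.0015244.
C₂ = 1.05·[1 − (17.171·0.20276 − 4.2244·0.0015244)/(12.946)] = 1.05·0.73158 = 0.76816 g/L.

0.768 g/L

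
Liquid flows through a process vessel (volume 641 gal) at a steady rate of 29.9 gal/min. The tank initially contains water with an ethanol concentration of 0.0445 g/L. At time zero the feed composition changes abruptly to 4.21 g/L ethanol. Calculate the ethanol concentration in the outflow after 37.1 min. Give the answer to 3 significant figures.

3.47 g/L

Accumulation = in − out for the solute gives V dC/dt = Q(C_in − C).
Rewrite as dC/dt + C/τ = C_in/τ, τ = V/Q = 21.438 min.
Integrating: C(t) = C_in + (C₀ − C_in) e^(−t/τ).
C(37.1) = 4.21 + (0.0445 − 4.21)·e^(−37.1/21.438) = 4.21 + (-4.1655)·0.17718 = 3.4719 g/L.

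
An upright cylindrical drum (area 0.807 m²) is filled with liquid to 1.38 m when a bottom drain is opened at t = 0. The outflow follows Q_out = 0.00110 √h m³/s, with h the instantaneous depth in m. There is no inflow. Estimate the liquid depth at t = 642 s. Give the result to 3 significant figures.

0.543 m

With no inflow, A dh/dt = −0.00110 √h.
Separate and integrate: 2(√h − √h₀) = −(0.00110/A) t.
√h = √1.38 − 0.00110·642/(2·0.807) = 1.1747 − 0.43755 = 0.73719.
h = 0.73719² = 0.54345 m.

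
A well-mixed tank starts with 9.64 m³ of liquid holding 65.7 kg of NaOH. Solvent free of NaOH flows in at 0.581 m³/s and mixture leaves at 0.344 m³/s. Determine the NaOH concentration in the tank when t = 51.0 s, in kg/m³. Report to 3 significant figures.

Let m(t) be the amount of NaOH. Volume: V(t) = V₀ + (Q_in − Q_out) t = 9.64 + 0.23700 t; V(51.0) = 21.727 m³.
No NaOH enters, so dm/dt = −Q_out · (m/V).
Separate: dm/m = −Q_out dt/V(t) ⇒ ln(m/m₀) = −(Q_out/(Q_in−Q_out)) ln(V/V₀).
m = m₀ (V₀/V)^(Q_out/(Q_in−Q_out)) = 65.7 × (9.64/21.727)^(1.4515) = 20.198 kg.
C = m/V = 20.198/21.727 = 0.92962 kg/m³.

0.930 kg/m³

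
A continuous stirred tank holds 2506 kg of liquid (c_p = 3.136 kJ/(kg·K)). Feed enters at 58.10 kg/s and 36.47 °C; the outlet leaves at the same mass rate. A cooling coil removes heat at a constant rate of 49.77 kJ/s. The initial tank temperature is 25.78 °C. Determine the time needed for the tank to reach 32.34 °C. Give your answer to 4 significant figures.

42.86 s

Energy balance: M c_p dT/dt = ṁ c_p (T_in − T) − 49.77.
τ = M/ṁ = 43.1325 s; T_ss = T_in − Q̇/(ṁ c_p) = 36.1968 °C.
T(t) = T_ss + (T₀ − T_ss) e^(−t/τ). Set T = 32.34:
e^(−t/τ) = (32.34 − 36.1968)/(25.78 − 36.1968) = 0.370251
t = −43.1325 · ln(0.370251) = 42.8554 s.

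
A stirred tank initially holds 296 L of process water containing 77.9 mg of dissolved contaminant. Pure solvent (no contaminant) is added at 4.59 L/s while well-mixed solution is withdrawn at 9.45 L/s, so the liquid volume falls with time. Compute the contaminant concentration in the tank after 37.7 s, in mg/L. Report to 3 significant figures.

0.106 mg/L

Let m(t) be the amount of contaminant. Volume: V(t) = V₀ + (Q_in − Q_out) t = 296 − 4.8600 t; V(37.7) = 112.78 L.
Species balance (pure solvent in): dm/dt = −Q_out · m/V(t).
dm/m = −Q_out dt/(V₀ − 4.8600 t); integrating gives ln(m/m₀) = −(Q_out/(Q_in−Q_out)) ln(V/V₀).
m = m₀ (V₀/V)^(Q_out/(Q_in−Q_out)) = 77.9 × (296/112.78)^(-1.9444) = 11.931 mg.
C = m/V = 11.931/112.78 = 0.10579 mg/L.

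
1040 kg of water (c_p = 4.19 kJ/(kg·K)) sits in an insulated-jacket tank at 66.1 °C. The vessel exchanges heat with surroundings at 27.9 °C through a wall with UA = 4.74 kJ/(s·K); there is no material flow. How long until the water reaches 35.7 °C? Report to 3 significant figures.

M c_p dT/dt = −UA(T − T_amb).
τ = M c_p/UA = 919.32 s; T_ss = T_amb = 27.900 °C.
T(t) = T_ss + (T₀ − T_ss)e^(−t/τ); set T = 35.7:
t = −τ ln[(T − T_ss)/(T₀ − T_ss)] = −919.32 · ln(0.20419) = 1460.5 s.

1460 s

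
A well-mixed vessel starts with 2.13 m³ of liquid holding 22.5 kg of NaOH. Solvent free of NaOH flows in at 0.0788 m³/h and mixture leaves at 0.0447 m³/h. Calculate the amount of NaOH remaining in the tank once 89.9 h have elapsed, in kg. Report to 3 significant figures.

Total volume: dV/dt = Q_in − Q_out = 0.034100 m³/h, so V(t) = 2.13 + 0.034100 t and V(89.9) = 5.1956 m³.
Solute balance: dm/dt = 0 − Q_out C = −Q_out m/V(t).
dm/m = −Q_out dt/(V₀ + 0.034100 t); integrating gives ln(m/m₀) = −(Q_out/(Q_in−Q_out)) ln(V/V₀).
m = m₀ (V₀/V)^(Q_out/(Q_in−Q_out)) = 22.5 × (2.13/5.1956)^(1.3109) = 6.9912 kg.

6.99 kg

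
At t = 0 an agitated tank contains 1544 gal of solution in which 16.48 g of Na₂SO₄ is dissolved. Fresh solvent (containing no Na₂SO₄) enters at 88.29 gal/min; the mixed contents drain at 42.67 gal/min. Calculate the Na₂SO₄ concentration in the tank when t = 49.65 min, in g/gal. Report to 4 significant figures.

0.001859 g/gal

Let m(t) be the amount of Na₂SO₄. Volume: V(t) = V₀ + (Q_in − Q_out) t = 1544 + 45.6200 t; V(49.65) = 3809.03 gal.
Solute balance: dm/dt = 0 − Q_out C = −Q_out m/V(t).
Separate: dm/m = −Q_out dt/V(t) ⇒ ln(m/m₀) = −(Q_out/(Q_in−Q_out)) ln(V/V₀).
m = m₀ (V₀/V)^(Q_out/(Q_in−Q_out)) = 16.48 × (1544/3809.03)^(0.935335) = 7.08189 g.
C = m/V = 7.08189/3809.03 = 0.00185924 g/gal.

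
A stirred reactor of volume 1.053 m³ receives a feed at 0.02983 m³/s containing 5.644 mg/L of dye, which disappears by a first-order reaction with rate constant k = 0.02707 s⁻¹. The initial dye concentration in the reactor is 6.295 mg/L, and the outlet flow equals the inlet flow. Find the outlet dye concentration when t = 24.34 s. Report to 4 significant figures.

V dC/dt = Q(C_in − C) − k V C.
This is linear with rate a = Q/V + k = 0.0553986 s⁻¹.
C_ss = Q C_in/(Q + kV) = 2.88611 mg/L; C(t) = C_ss + (C₀ − C_ss) e^(−a t).
C(24.34) = 2.88611 + (3.40889)·e^(−0.0553986·24.34) = 2.88611 + (3.40889)·0.259655 = 3.77125 mg/L.

3.771 mg/L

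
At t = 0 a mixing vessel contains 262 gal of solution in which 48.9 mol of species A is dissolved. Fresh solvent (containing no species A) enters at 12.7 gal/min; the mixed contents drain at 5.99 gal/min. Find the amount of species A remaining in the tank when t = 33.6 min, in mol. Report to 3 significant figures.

28.1 mol

Let m(t) be the amount of species A. Volume: V(t) = V₀ + (Q_in − Q_out) t = 262 + 6.7100 t; V(33.6) = 487.46 gal.
No species A enters, so dm/dt = −Q_out · (m/V).
Separate: dm/m = −Q_out dt/V(t) ⇒ ln(m/m₀) = −(Q_out/(Q_in−Q_out)) ln(V/V₀).
m = m₀ (V₀/V)^(Q_out/(Q_in−Q_out)) = 48.9 × (262/487.46)^(0.89270) = 28.094 mol.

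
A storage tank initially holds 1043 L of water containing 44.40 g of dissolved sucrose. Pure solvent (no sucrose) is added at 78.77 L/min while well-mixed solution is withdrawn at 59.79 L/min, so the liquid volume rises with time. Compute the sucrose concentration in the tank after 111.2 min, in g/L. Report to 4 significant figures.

0.0004314 g/L

Total volume: dV/dt = Q_in − Q_out = 18.9800 L/min, so V(t) = 1043 + 18.9800 t and V(111.2) = 3153.58 L.
No sucrose enters, so dm/dt = −Q_out · (m/V).
dm/m = −Q_out dt/(V₀ + 18.9800 t); integrating gives ln(m/m₀) = −(Q_out/(Q_in−Q_out)) ln(V/V₀).
m = m₀ (V₀/V)^(Q_out/(Q_in−Q_out)) = 44.40 × (1043/3153.58)^(3.15016) = 1.36042 g.
C = m/V = 1.36042/3153.58 = 0.000431389 g/L.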